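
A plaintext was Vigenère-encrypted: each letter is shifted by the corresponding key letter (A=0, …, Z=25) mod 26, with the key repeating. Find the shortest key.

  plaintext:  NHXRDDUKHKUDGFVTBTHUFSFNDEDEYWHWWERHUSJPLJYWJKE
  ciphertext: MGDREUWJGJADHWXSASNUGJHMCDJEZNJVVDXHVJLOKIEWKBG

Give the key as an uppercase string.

ZZGABRCZ

  i= 0: M-N = 25 → Z
  i= 1: G-H = 25 → Z
  i= 2: D-X =  6 → G
  i= 3: R-R =  0 → A
  i= 4: E-D =  1 → B
  i= 5: U-D = 17 → R
  i= 6: W-U =  2 → C
  i= 7: J-K = 25 → Z
  i= 8: G-H = 25 → Z
  i= 9: J-K = 25 → Z
  i=10: A-U =  6 → G
  i=11: D-D =  0 → A
  i=12: H-G =  1 → B
  i=13: W-F = 17 → R
  i=14: X-V =  2 → C
  i=15: S-T = 25 → Z
  i=16: A-B = 25 → Z
  i=17: S-T = 25 → Z
  i=18: N-H =  6 → G
  i=19: U-U =  0 → A
  i=20: G-F =  1 → B
  i=21: J-S = 17 → R
  i=22: H-F =  2 → C
  i=23: M-N = 25 → Z
  i=24: C-D = 25 → Z
  i=25: D-E = 25 → Z
  i=26: J-D =  6 → G
  i=27: E-E =  0 → A
  i=28: Z-Y =  1 → B
  i=29: N-W = 17 → R
  i=30: J-H =  2 → C
  i=31: V-W = 25 → Z
  i=32: V-W = 25 → Z
  i=33: D-E = 25 → Z
  i=34: X-R =  6 → G
  i=35: H-H =  0 → A
  i=36: V-U =  1 → B
  i=37: J-S = 17 → R
  i=38: L-J =  2 → C
  i=39: O-P = 25 → Z
  i=40: K-L = 25 → Z
  i=41: I-J = 25 → Z
  i=42: E-Y =  6 → G
  i=43: W-W =  0 → A
  i=44: K-J =  1 → B
  i=45: B-K = 17 → R
  i=46: G-E =  2 → C
  shifts repeat with period 8: ZZGABRCZ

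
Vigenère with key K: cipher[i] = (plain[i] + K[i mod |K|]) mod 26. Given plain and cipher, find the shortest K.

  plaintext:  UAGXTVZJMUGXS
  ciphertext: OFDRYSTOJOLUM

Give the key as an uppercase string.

  i= 0: O-U = 20 → U
  i= 1: F-A =  5 → F
  i= 2: D-G = 23 → X
  i= 3: R-X = 20 → U
  i= 4: Y-T =  5 → F
  i= 5: S-V = 23 → X
  i= 6: T-Z = 20 → U
  i= 7: O-J =  5 → F
  i= 8: J-M = 23 → X
  i= 9: O-U = 20 → U
  i=10: L-G =  5 → F
  i=11: U-X = 23 → X
  i=12: M-S = 20 → U
  shifts repeat with period 3: UFX

UFX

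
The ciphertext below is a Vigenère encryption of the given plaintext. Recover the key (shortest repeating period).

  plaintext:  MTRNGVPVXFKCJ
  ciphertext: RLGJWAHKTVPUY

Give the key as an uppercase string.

  i= 0: R-M =  5 → F
  i= 1: L-T = 18 → S
  i= 2: G-R = 15 → P
  i= 3: J-N = 22 → W
  i= 4: W-G = 16 → Q
  i= 5: A-V =  5 → F
  i= 6: H-P = 18 → S
  i= 7: K-V = 15 → P
  i= 8: T-X = 22 → W
  i= 9: V-F = 16 → Q
  i=10: P-K =  5 → F
  i=11: U-C = 18 → S
  i=12: Y-J = 15 → P
  shifts repeat with period 5: FSPWQ

FSPWQ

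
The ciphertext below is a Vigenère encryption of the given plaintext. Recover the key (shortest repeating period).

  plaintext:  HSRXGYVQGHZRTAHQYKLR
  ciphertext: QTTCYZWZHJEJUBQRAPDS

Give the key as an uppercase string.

JBCFSBB

  i= 0: Q-H =  9 → J
  i= 1: T-S =  1 → B
  i= 2: T-R =  2 → C
  i= 3: C-X =  5 → F
  i= 4: Y-G = 18 → S
  i= 5: Z-Y =  1 → B
  i= 6: W-V =  1 → B
  i= 7: Z-Q =  9 → J
  i= 8: H-G =  1 → B
  i= 9: J-H =  2 → C
  i=10: E-Z =  5 → F
  i=11: J-R = 18 → S
  i=12: U-T =  1 → B
  i=13: B-A =  1 → B
  i=14: Q-H =  9 → J
  i=15: R-Q =  1 → B
  i=16: A-Y =  2 → C
  i=17: P-K =  5 → F
  i=18: D-L = 18 → S
  i=19: S-R =  1 → B
  shifts repeat with period 7: JBCFSBB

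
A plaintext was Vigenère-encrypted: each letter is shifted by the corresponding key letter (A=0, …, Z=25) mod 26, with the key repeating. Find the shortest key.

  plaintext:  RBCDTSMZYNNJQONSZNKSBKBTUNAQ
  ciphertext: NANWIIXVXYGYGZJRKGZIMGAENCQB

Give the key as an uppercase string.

  i= 0: N-R = 22 → W
  i= 1: A-B = 25 → Z
  i= 2: N-C = 11 → L
  i= 3: W-D = 19 → T
  i= 4: I-T = 15 → P
  i= 5: I-S = 16 → Q
  i= 6: X-M = 11 → L
  i= 7: V-Z = 22 → W
  i= 8: X-Y = 25 → Z
  i= 9: Y-N = 11 → L
  i=10: G-N = 19 → T
  i=11: Y-J = 15 → P
  i=12: G-Q = 16 → Q
  i=13: Z-O = 11 → L
  i=14: J-N = 22 → W
  i=15: R-S = 25 → Z
  i=16: K-Z = 11 → L
  i=17: G-N = 19 → T
  i=18: Z-K = 15 → P
  i=19: I-S = 16 → Q
  i=20: M-B = 11 → L
  i=21: G-K = 22 → W
  i=22: A-B = 25 → Z
  i=23: E-T = 11 → L
  i=24: N-U = 19 → T
  i=25: C-N = 15 → P
  i=26: Q-A = 16 → Q
  i=27: B-Q = 11 → L
  shifts repeat with period 7: WZLTPQL

WZLTPQL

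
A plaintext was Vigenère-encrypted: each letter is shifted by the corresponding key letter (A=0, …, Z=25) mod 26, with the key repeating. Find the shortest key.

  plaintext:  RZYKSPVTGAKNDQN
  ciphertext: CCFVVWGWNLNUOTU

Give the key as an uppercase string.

  i= 0: C-R = 11 → L
  i= 1: C-Z =  3 → D
  i= 2: F-Y =  7 → H
  i= 3: V-K = 11 → L
  i= 4: V-S =  3 → D
  i= 5: W-P =  7 → H
  i= 6: G-V = 11 → L
  i= 7: W-T =  3 → D
  i= 8: N-G =  7 → H
  i= 9: L-A = 11 → L
  i=10: N-K =  3 → D
  i=11: U-N =  7 → H
  i=12: O-D = 11 → L
  i=13: T-Q =  3 → D
  i=14: U-N =  7 → H
  shifts repeat with period 3: LDH

LDH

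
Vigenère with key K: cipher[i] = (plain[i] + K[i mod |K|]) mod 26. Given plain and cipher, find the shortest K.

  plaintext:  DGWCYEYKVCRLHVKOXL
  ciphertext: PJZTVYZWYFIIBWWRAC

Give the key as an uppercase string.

  i= 0: P-D = 12 → M
  i= 1: J-G =  3 → D
  i= 2: Z-W =  3 → D
  i= 3: T-C = 17 → R
  i= 4: V-Y = 23 → X
  i= 5: Y-E = 20 → U
  i= 6: Z-Y =  1 → B
  i= 7: W-K = 12 → M
  i= 8: Y-V =  3 → D
  i= 9: F-C =  3 → D
  i=10: I-R = 17 → R
  i=11: I-L = 23 → X
  i=12: B-H = 20 → U
  i=13: W-V =  1 → B
  i=14: W-K = 12 → M
  i=15: R-O =  3 → D
  i=16: A-X =  3 → D
  i=17: C-L = 17 → R
  shifts repeat with period 7: MDDRXUB

MDDRXUB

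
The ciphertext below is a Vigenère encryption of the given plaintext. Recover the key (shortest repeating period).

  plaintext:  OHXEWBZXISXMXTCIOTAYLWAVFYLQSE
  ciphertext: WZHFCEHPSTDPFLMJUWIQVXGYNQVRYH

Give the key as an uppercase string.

ISKBGD

  i= 0: W-O =  8 → I
  i= 1: Z-H = 18 → S
  i= 2: H-X = 10 → K
  i= 3: F-E =  1 → B
  i= 4: C-W =  6 → G
  i= 5: E-B =  3 → D
  i= 6: H-Z =  8 → I
  i= 7: P-X = 18 → S
  i= 8: S-I = 10 → K
  i= 9: T-S =  1 → B
  i=10: D-X =  6 → G
  i=11: P-M =  3 → D
  i=12: F-X =  8 → I
  i=13: L-T = 18 → S
  i=14: M-C = 10 → K
  i=15: J-I =  1 → B
  i=16: U-O =  6 → G
  i=17: W-T =  3 → D
  i=18: I-A =  8 → I
  i=19: Q-Y = 18 → S
  i=20: V-L = 10 → K
  i=21: X-W =  1 → B
  i=22: G-A =  6 → G
  i=23: Y-V =  3 → D
  i=24: N-F =  8 → I
  i=25: Q-Y = 18 → S
  i=26: V-L = 10 → K
  i=27: R-Q =  1 → B
  i=28: Y-S =  6 → G
  i=29: H-E =  3 → D
  shifts repeat with period 6: ISKBGD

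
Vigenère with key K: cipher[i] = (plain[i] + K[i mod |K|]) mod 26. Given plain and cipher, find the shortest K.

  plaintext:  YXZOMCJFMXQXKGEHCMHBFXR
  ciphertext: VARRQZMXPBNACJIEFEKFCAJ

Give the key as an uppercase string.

  i= 0: V-Y = 23 → X
  i= 1: A-X =  3 → D
  i= 2: R-Z = 18 → S
  i= 3: R-O =  3 → D
  i= 4: Q-M =  4 → E
  i= 5: Z-C = 23 → X
  i= 6: M-J =  3 → D
  i= 7: X-F = 18 → S
  i= 8: P-M =  3 → D
  i= 9: B-X =  4 → E
  i=10: N-Q = 23 → X
  i=11: A-X =  3 → D
  i=12: C-K = 18 → S
  i=13: J-G =  3 → D
  i=14: I-E =  4 → E
  i=15: E-H = 23 → X
  i=16: F-C =  3 → D
  i=17: E-M = 18 → S
  i=18: K-H =  3 → D
  i=19: F-B =  4 → E
  i=20: C-F = 23 → X
  i=21: A-X =  3 → D
  i=22: J-R = 18 → S
  shifts repeat with period 5: XDSDE

XDSDE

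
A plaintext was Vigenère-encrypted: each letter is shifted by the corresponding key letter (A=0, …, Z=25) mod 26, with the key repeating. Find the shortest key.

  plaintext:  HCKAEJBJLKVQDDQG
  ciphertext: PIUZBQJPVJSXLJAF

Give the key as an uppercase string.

  i= 0: P-H =  8 → I
  i= 1: I-C =  6 → G
  i= 2: U-K = 10 → K
  i= 3: Z-A = 25 → Z
  i= 4: B-E = 23 → X
  i= 5: Q-J =  7 → H
  i= 6: J-B =  8 → I
  i= 7: P-J =  6 → G
  i= 8: V-L = 10 → K
  i= 9: J-K = 25 → Z
  i=10: S-V = 23 → X
  i=11: X-Q =  7 → H
  i=12: L-D =  8 → I
  i=13: J-D =  6 → G
  i=14: A-Q = 10 → K
  i=15: F-G = 25 → Z
  shifts repeat with period 6: IGKZXH

IGKZXH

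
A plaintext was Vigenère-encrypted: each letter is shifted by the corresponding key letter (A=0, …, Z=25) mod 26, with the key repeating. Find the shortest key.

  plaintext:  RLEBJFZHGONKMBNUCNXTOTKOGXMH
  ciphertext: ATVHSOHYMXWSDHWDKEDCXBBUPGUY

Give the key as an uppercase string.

  i= 0: A-R =  9 → J
  i= 1: T-L =  8 → I
  i= 2: V-E = 17 → R
  i= 3: H-B =  6 → G
  i= 4: S-J =  9 → J
  i= 5: O-F =  9 → J
  i= 6: H-Z =  8 → I
  i= 7: Y-H = 17 → R
  i= 8: M-G =  6 → G
  i= 9: X-O =  9 → J
  i=10: W-N =  9 → J
  i=11: S-K =  8 → I
  i=12: D-M = 17 → R
  i=13: H-B =  6 → G
  i=14: W-N =  9 → J
  i=15: D-U =  9 → J
  i=16: K-C =  8 → I
  i=17: E-N = 17 → R
  i=18: D-X =  6 → G
  i=19: C-T =  9 → J
  i=20: X-O =  9 → J
  i=21: B-T =  8 → I
  i=22: B-K = 17 → R
  i=23: U-O =  6 → G
  i=24: P-G =  9 → J
  i=25: G-X =  9 → J
  i=26: U-M =  8 → I
  i=27: Y-H = 17 → R
  shifts repeat with period 5: JIRGJ

JIRGJ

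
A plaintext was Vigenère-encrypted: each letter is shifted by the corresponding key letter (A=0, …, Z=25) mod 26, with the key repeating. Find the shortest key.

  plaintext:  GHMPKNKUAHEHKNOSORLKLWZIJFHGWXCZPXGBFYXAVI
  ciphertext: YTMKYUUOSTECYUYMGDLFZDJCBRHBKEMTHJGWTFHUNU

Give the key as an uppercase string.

  i= 0: Y-G = 18 → S
  i= 1: T-H = 12 → M
  i= 2: M-M =  0 → A
  i= 3: K-P = 21 → V
  i= 4: Y-K = 14 → O
  i= 5: U-N =  7 → H
  i= 6: U-K = 10 → K
  i= 7: O-U = 20 → U
  i= 8: S-A = 18 → S
  i= 9: T-H = 12 → M
  i=10: E-E =  0 → A
  i=11: C-H = 21 → V
  i=12: Y-K = 14 → O
  i=13: U-N =  7 → H
  i=14: Y-O = 10 → K
  i=15: M-S = 20 → U
  i=16: G-O = 18 → S
  i=17: D-R = 12 → M
  i=18: L-L =  0 → A
  i=19: F-K = 21 → V
  i=20: Z-L = 14 → O
  i=21: D-W =  7 → H
  i=22: J-Z = 10 → K
  i=23: C-I = 20 → U
  i=24: B-J = 18 → S
  i=25: R-F = 12 → M
  i=26: H-H =  0 → A
  i=27: B-G = 21 → V
  i=28: K-W = 14 → O
  i=29: E-X =  7 → H
  i=30: M-C = 10 → K
  i=31: T-Z = 20 → U
  i=32: H-P = 18 → S
  i=33: J-X = 12 → M
  i=34: G-G =  0 → A
  i=35: W-B = 21 → V
  i=36: T-F = 14 → O
  i=37: F-Y =  7 → H
  i=38: H-X = 10 → K
  i=39: U-A = 20 → U
  i=40: N-V = 18 → S
  i=41: U-I = 12 → M
  shifts repeat with period 8: SMAVOHKU

SMAVOHKU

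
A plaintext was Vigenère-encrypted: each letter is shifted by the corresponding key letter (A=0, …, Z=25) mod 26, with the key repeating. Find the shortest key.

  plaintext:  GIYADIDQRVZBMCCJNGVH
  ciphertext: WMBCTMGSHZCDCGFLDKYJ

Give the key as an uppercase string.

QEDC

  i= 0: W-G = 16 → Q
  i= 1: M-I =  4 → E
  i= 2: B-Y =  3 → D
  i= 3: C-A =  2 → C
  i= 4: T-D = 16 → Q
  i= 5: M-I =  4 → E
  i= 6: G-D =  3 → D
  i= 7: S-Q =  2 → C
  i= 8: H-R = 16 → Q
  i= 9: Z-V =  4 → E
  i=10: C-Z =  3 → D
  i=11: D-B =  2 → C
  i=12: C-M = 16 → Q
  i=13: G-C =  4 → E
  i=14: F-C =  3 → D
  i=15: L-J =  2 → C
  i=16: D-N = 16 → Q
  i=17: K-G =  4 → E
  i=18: Y-V =  3 → D
  i=19: J-H =  2 → C
  shifts repeat with period 4: QEDC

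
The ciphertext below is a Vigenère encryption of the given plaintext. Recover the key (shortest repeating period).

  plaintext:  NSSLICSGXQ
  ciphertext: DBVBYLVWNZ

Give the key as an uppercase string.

QJDQ

  i= 0: D-N = 16 → Q
  i= 1: B-S =  9 → J
  i= 2: V-S =  3 → D
  i= 3: B-L = 16 → Q
  i= 4: Y-I = 16 → Q
  i= 5: L-C =  9 → J
  i= 6: V-S =  3 → D
  i= 7: W-G = 16 → Q
  i= 8: N-X = 16 → Q
  i= 9: Z-Q =  9 → J
  shifts repeat with period 4: QJDQ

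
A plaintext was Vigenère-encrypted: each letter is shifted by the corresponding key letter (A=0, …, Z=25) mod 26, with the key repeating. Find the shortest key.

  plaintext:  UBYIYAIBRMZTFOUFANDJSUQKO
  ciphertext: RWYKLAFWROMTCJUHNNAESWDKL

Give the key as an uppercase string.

XVACNA

  i= 0: R-U = 23 → X
  i= 1: W-B = 21 → V
  i= 2: Y-Y =  0 → A
  i= 3: K-I =  2 → C
  i= 4: L-Y = 13 → N
  i= 5: A-A =  0 → A
  i= 6: F-I = 23 → X
  i= 7: W-B = 21 → V
  i= 8: R-R =  0 → A
  i= 9: O-M =  2 → C
  i=10: M-Z = 13 → N
  i=11: T-T =  0 → A
  i=12: C-F = 23 → X
  i=13: J-O = 21 → V
  i=14: U-U =  0 → A
  i=15: H-F =  2 → C
  i=16: N-A = 13 → N
  i=17: N-N =  0 → A
  i=18: A-D = 23 → X
  i=19: E-J = 21 → V
  i=20: S-S =  0 → A
  i=21: W-U =  2 → C
  i=22: D-Q = 13 → N
  i=23: K-K =  0 → A
  i=24: L-O = 23 → X
  shifts repeat with period 6: XVACNA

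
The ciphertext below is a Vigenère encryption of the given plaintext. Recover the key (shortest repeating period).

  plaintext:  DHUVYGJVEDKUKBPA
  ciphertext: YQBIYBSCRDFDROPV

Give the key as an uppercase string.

  i= 0: Y-D = 21 → V
  i= 1: Q-H =  9 → J
  i= 2: B-U =  7 → H
  i= 3: I-V = 13 → N
  i= 4: Y-Y =  0 → A
  i= 5: B-G = 21 → V
  i= 6: S-J =  9 → J
  i= 7: C-V =  7 → H
  i= 8: R-E = 13 → N
  i= 9: D-D =  0 → A
  i=10: F-K = 21 → V
  i=11: D-U =  9 → J
  i=12: R-K =  7 → H
  i=13: O-B = 13 → N
  i=14: P-P =  0 → A
  i=15: V-A = 21 → V
  shifts repeat with period 5: VJHNA

VJHNA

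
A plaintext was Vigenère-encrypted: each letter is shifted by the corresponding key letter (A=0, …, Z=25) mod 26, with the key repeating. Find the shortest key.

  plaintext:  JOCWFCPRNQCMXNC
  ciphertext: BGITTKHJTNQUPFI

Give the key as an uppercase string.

  i= 0: B-J = 18 → S
  i= 1: G-O = 18 → S
  i= 2: I-C =  6 → G
  i= 3: T-W = 23 → X
  i= 4: T-F = 14 → O
  i= 5: K-C =  8 → I
  i= 6: H-P = 18 → S
  i= 7: J-R = 18 → S
  i= 8: T-N =  6 → G
  i= 9: N-Q = 23 → X
  i=10: Q-C = 14 → O
  i=11: U-M =  8 → I
  i=12: P-X = 18 → S
  i=13: F-N = 18 → S
  i=14: I-C =  6 → G
  shifts repeat with period 6: SSGXOI

SSGXOI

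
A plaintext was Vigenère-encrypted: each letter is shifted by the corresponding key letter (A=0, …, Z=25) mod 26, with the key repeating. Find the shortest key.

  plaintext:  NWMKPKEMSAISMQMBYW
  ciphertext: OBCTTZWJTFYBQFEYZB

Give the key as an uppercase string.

  i= 0: O-N =  1 → B
  i= 1: B-W =  5 → F
  i= 2: C-M = 16 → Q
  i= 3: T-K =  9 → J
  i= 4: T-P =  4 → E
  i= 5: Z-K = 15 → P
  i= 6: W-E = 18 → S
  i= 7: J-M = 23 → X
  i= 8: T-S =  1 → B
  i= 9: F-A =  5 → F
  i=10: Y-I = 16 → Q
  i=11: B-S =  9 → J
  i=12: Q-M =  4 → E
  i=13: F-Q = 15 → P
  i=14: E-M = 18 → S
  i=15: Y-B = 23 → X
  i=16: Z-Y =  1 → B
  i=17: B-W =  5 → F
  shifts repeat with period 8: BFQJEPSX

BFQJEPSX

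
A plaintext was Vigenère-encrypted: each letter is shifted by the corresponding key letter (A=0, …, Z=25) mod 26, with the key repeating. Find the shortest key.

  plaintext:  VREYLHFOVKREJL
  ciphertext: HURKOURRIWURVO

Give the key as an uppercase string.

  i= 0: H-V = 12 → M
  i= 1: U-R =  3 → D
  i= 2: R-E = 13 → N
  i= 3: K-Y = 12 → M
  i= 4: O-L =  3 → D
  i= 5: U-H = 13 → N
  i= 6: R-F = 12 → M
  i= 7: R-O =  3 → D
  i= 8: I-V = 13 → N
  i= 9: W-K = 12 → M
  i=10: U-R =  3 → D
  i=11: R-E = 13 → N
  i=12: V-J = 12 → M
  i=13: O-L =  3 → D
  shifts repeat with period 3: MDN

MDN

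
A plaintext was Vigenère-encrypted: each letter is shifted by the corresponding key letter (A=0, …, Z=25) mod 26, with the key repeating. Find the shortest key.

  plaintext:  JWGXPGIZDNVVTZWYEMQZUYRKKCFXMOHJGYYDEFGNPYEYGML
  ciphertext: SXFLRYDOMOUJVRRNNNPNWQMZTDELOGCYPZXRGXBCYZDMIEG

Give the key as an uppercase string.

JBZOCSVP

  i= 0: S-J =  9 → J
  i= 1: X-W =  1 → B
  i= 2: F-G = 25 → Z
  i= 3: L-X = 14 → O
  i= 4: R-P =  2 → C
  i= 5: Y-G = 18 → S
  i= 6: D-I = 21 → V
  i= 7: O-Z = 15 → P
  i= 8: M-D =  9 → J
  i= 9: O-N =  1 → B
  i=10: U-V = 25 → Z
  i=11: J-V = 14 → O
  i=12: V-T =  2 → C
  i=13: R-Z = 18 → S
  i=14: R-W = 21 → V
  i=15: N-Y = 15 → P
  i=16: N-E =  9 → J
  i=17: N-M =  1 → B
  i=18: P-Q = 25 → Z
  i=19: N-Z = 14 → O
  i=20: W-U =  2 → C
  i=21: Q-Y = 18 → S
  i=22: M-R = 21 → V
  i=23: Z-K = 15 → P
  i=24: T-K =  9 → J
  i=25: D-C =  1 → B
  i=26: E-F = 25 → Z
  i=27: L-X = 14 → O
  i=28: O-M =  2 → C
  i=29: G-O = 18 → S
  i=30: C-H = 21 → V
  i=31: Y-J = 15 → P
  i=32: P-G =  9 → J
  i=33: Z-Y =  1 → B
  i=34: X-Y = 25 → Z
  i=35: R-D = 14 → O
  i=36: G-E =  2 → C
  i=37: X-F = 18 → S
  i=38: B-G = 21 → V
  i=39: C-N = 15 → P
  i=40: Y-P =  9 → J
  i=41: Z-Y =  1 → B
  i=42: D-E = 25 → Z
  i=43: M-Y = 14 → O
  i=44: I-G =  2 → C
  i=45: E-M = 18 → S
  i=46: G-L = 21 → V
  shifts repeat with period 8: JBZOCSVP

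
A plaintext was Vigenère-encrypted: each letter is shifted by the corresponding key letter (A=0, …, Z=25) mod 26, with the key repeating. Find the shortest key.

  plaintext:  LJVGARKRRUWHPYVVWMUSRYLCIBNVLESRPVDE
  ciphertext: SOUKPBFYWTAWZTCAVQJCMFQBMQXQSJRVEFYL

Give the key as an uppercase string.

HFZEPKV

  i= 0: S-L =  7 → H
  i= 1: O-J =  5 → F
  i= 2: U-V = 25 → Z
  i= 3: K-G =  4 → E
  i= 4: P-A = 15 → P
  i= 5: B-R = 10 → K
  i= 6: F-K = 21 → V
  i= 7: Y-R =  7 → H
  i= 8: W-R =  5 → F
  i= 9: T-U = 25 → Z
  i=10: A-W =  4 → E
  i=11: W-H = 15 → P
  i=12: Z-P = 10 → K
  i=13: T-Y = 21 → V
  i=14: C-V =  7 → H
  i=15: A-V =  5 → F
  i=16: V-W = 25 → Z
  i=17: Q-M =  4 → E
  i=18: J-U = 15 → P
  i=19: C-S = 10 → K
  i=20: M-R = 21 → V
  i=21: F-Y =  7 → H
  i=22: Q-L =  5 → F
  i=23: B-C = 25 → Z
  i=24: M-I =  4 → E
  i=25: Q-B = 15 → P
  i=26: X-N = 10 → K
  i=27: Q-V = 21 → V
  i=28: S-L =  7 → H
  i=29: J-E =  5 → F
  i=30: R-S = 25 → Z
  i=31: V-R =  4 → E
  i=32: E-P = 15 → P
  i=33: F-V = 10 → K
  i=34: Y-D = 21 → V
  i=35: L-E =  7 → H
  shifts repeat with period 7: HFZEPKV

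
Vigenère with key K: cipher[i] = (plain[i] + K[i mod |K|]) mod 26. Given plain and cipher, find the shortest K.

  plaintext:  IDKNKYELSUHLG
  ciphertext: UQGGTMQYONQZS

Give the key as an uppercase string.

  i= 0: U-I = 12 → M
  i= 1: Q-D = 13 → N
  i= 2: G-K = 22 → W
  i= 3: G-N = 19 → T
  i= 4: T-K =  9 → J
  i= 5: M-Y = 14 → O
  i= 6: Q-E = 12 → M
  i= 7: Y-L = 13 → N
  i= 8: O-S = 22 → W
  i= 9: N-U = 19 → T
  i=10: Q-H =  9 → J
  i=11: Z-L = 14 → O
  i=12: S-G = 12 → M
  shifts repeat with period 6: MNWTJO

MNWTJO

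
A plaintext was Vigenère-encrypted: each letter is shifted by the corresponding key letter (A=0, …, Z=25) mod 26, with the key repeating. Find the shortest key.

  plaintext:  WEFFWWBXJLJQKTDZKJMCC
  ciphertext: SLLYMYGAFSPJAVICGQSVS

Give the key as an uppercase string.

WHGTQCFD

  i= 0: S-W = 22 → W
  i= 1: L-E =  7 → H
  i= 2: L-F =  6 → G
  i= 3: Y-F = 19 → T
  i= 4: M-W = 16 → Q
  i= 5: Y-W =  2 → C
  i= 6: G-B =  5 → F
  i= 7: A-X =  3 → D
  i= 8: F-J = 22 → W
  i= 9: S-L =  7 → H
  i=10: P-J =  6 → G
  i=11: J-Q = 19 → T
  i=12: A-K = 16 → Q
  i=13: V-T =  2 → C
  i=14: I-D =  5 → F
  i=15: C-Z =  3 → D
  i=16: G-K = 22 → W
  i=17: Q-J =  7 → H
  i=18: S-M =  6 → G
  i=19: V-C = 19 → T
  i=20: S-C = 16 → Q
  shifts repeat with period 8: WHGTQCFD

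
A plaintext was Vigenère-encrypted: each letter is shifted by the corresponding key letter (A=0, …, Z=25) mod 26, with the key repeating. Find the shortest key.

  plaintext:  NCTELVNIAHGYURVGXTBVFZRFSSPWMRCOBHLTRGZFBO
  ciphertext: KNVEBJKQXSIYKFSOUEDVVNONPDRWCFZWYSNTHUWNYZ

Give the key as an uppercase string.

  i= 0: K-N = 23 → X
  i= 1: N-C = 11 → L
  i= 2: V-T =  2 → C
  i= 3: E-E =  0 → A
  i= 4: B-L = 16 → Q
  i= 5: J-V = 14 → O
  i= 6: K-N = 23 → X
  i= 7: Q-I =  8 → I
  i= 8: X-A = 23 → X
  i= 9: S-H = 11 → L
  i=10: I-G =  2 → C
  i=11: Y-Y =  0 → A
  i=12: K-U = 16 → Q
  i=13: F-R = 14 → O
  i=14: S-V = 23 → X
  i=15: O-G =  8 → I
  i=16: U-X = 23 → X
  i=17: E-T = 11 → L
  i=18: D-B =  2 → C
  i=19: V-V =  0 → A
  i=20: V-F = 16 → Q
  i=21: N-Z = 14 → O
  i=22: O-R = 23 → X
  i=23: N-F =  8 → I
  i=24: P-S = 23 → X
  i=25: D-S = 11 → L
  i=26: R-P =  2 → C
  i=27: W-W =  0 → A
  i=28: C-M = 16 → Q
  i=29: F-R = 14 → O
  i=30: Z-C = 23 → X
  i=31: W-O =  8 → I
  i=32: Y-B = 23 → X
  i=33: S-H = 11 → L
  i=34: N-L =  2 → C
  i=35: T-T =  0 → A
  i=36: H-R = 16 → Q
  i=37: U-G = 14 → O
  i=38: W-Z = 23 → X
  i=39: N-F =  8 → I
  i=40: Y-B = 23 → X
  i=41: Z-O = 11 → L
  shifts repeat with period 8: XLCAQOXI

XLCAQOXI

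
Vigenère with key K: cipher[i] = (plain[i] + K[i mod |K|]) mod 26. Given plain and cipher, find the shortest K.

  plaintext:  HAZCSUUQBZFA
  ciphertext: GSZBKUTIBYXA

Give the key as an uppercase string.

ZSA

  i= 0: G-H = 25 → Z
  i= 1: S-A = 18 → S
  i= 2: Z-Z =  0 → A
  i= 3: B-C = 25 → Z
  i= 4: K-S = 18 → S
  i= 5: U-U =  0 → A
  i= 6: T-U = 25 → Z
  i= 7: I-Q = 18 → S
  i= 8: B-B =  0 → A
  i= 9: Y-Z = 25 → Z
  i=10: X-F = 18 → S
  i=11: A-A =  0 → A
  shifts repeat with period 3: ZSA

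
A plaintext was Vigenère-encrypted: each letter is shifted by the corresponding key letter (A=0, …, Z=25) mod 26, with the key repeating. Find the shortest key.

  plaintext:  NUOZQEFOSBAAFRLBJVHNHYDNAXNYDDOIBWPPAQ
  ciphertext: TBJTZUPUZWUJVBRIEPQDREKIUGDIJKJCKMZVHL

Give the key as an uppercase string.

GHVUJQK

  i= 0: T-N =  6 → G
  i= 1: B-U =  7 → H
  i= 2: J-O = 21 → V
  i= 3: T-Z = 20 → U
  i= 4: Z-Q =  9 → J
  i= 5: U-E = 16 → Q
  i= 6: P-F = 10 → K
  i= 7: U-O =  6 → G
  i= 8: Z-S =  7 → H
  i= 9: W-B = 21 → V
  i=10: U-A = 20 → U
  i=11: J-A =  9 → J
  i=12: V-F = 16 → Q
  i=13: B-R = 10 → K
  i=14: R-L =  6 → G
  i=15: I-B =  7 → H
  i=16: E-J = 21 → V
  i=17: P-V = 20 → U
  i=18: Q-H =  9 → J
  i=19: D-N = 16 → Q
  i=20: R-H = 10 → K
  i=21: E-Y =  6 → G
  i=22: K-D =  7 → H
  i=23: I-N = 21 → V
  i=24: U-A = 20 → U
  i=25: G-X =  9 → J
  i=26: D-N = 16 → Q
  i=27: I-Y = 10 → K
  i=28: J-D =  6 → G
  i=29: K-D =  7 → H
  i=30: J-O = 21 → V
  i=31: C-I = 20 → U
  i=32: K-B =  9 → J
  i=33: M-W = 16 → Q
  i=34: Z-P = 10 → K
  i=35: V-P =  6 → G
  i=36: H-A =  7 → H
  i=37: L-Q = 21 → V
  shifts repeat with period 7: GHVUJQK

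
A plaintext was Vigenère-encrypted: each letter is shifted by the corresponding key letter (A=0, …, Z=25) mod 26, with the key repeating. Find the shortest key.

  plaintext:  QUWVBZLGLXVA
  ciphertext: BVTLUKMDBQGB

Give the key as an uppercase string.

  i= 0: B-Q = 11 → L
  i= 1: V-U =  1 → B
  i= 2: T-W = 23 → X
  i= 3: L-V = 16 → Q
  i= 4: U-B = 19 → T
  i= 5: K-Z = 11 → L
  i= 6: M-L =  1 → B
  i= 7: D-G = 23 → X
  i= 8: B-L = 16 → Q
  i= 9: Q-X = 19 → T
  i=10: G-V = 11 → L
  i=11: B-A =  1 → B
  shifts repeat with period 5: LBXQT

LBXQT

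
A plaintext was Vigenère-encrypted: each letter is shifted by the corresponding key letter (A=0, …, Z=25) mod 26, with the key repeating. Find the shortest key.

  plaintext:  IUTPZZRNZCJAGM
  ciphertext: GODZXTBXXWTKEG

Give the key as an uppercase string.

  i= 0: G-I = 24 → Y
  i= 1: O-U = 20 → U
  i= 2: D-T = 10 → K
  i= 3: Z-P = 10 → K
  i= 4: X-Z = 24 → Y
  i= 5: T-Z = 20 → U
  i= 6: B-R = 10 → K
  i= 7: X-N = 10 → K
  i= 8: X-Z = 24 → Y
  i= 9: W-C = 20 → U
  i=10: T-J = 10 → K
  i=11: K-A = 10 → K
  i=12: E-G = 24 → Y
  i=13: G-M = 20 → U
  shifts repeat with period 4: YUKK

YUKK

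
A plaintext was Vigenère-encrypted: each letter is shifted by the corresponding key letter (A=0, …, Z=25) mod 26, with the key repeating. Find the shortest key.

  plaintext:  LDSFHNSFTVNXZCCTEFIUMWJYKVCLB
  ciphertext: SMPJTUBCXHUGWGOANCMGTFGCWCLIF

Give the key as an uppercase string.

  i= 0: S-L =  7 → H
  i= 1: M-D =  9 → J
  i= 2: P-S = 23 → X
  i= 3: J-F =  4 → E
  i= 4: T-H = 12 → M
  i= 5: U-N =  7 → H
  i= 6: B-S =  9 → J
  i= 7: C-F = 23 → X
  i= 8: X-T =  4 → E
  i= 9: H-V = 12 → M
  i=10: U-N =  7 → H
  i=11: G-X =  9 → J
  i=12: W-Z = 23 → X
  i=13: G-C =  4 → E
  i=14: O-C = 12 → M
  i=15: A-T =  7 → H
  i=16: N-E =  9 → J
  i=17: C-F = 23 → X
  i=18: M-I =  4 → E
  i=19: G-U = 12 → M
  i=20: T-M =  7 → H
  i=21: F-W =  9 → J
  i=22: G-J = 23 → X
  i=23: C-Y =  4 → E
  i=24: W-K = 12 → M
  i=25: C-V =  7 → H
  i=26: L-C =  9 → J
  i=27: I-L = 23 → X
  i=28: F-B =  4 → E
  shifts repeat with period 5: HJXEM

HJXEM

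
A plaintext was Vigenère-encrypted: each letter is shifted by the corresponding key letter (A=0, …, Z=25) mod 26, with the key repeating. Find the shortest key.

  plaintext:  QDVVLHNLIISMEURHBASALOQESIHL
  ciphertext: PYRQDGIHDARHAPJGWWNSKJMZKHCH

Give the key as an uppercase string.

  i= 0: P-Q = 25 → Z
  i= 1: Y-D = 21 → V
  i= 2: R-V = 22 → W
  i= 3: Q-V = 21 → V
  i= 4: D-L = 18 → S
  i= 5: G-H = 25 → Z
  i= 6: I-N = 21 → V
  i= 7: H-L = 22 → W
  i= 8: D-I = 21 → V
  i= 9: A-I = 18 → S
  i=10: R-S = 25 → Z
  i=11: H-M = 21 → V
  i=12: A-E = 22 → W
  i=13: P-U = 21 → V
  i=14: J-R = 18 → S
  i=15: G-H = 25 → Z
  i=16: W-B = 21 → V
  i=17: W-A = 22 → W
  i=18: N-S = 21 → V
  i=19: S-A = 18 → S
  i=20: K-L = 25 → Z
  i=21: J-O = 21 → V
  i=22: M-Q = 22 → W
  i=23: Z-E = 21 → V
  i=24: K-S = 18 → S
  i=25: H-I = 25 → Z
  i=26: C-H = 21 → V
  i=27: H-L = 22 → W
  shifts repeat with period 5: ZVWVS

ZVWVS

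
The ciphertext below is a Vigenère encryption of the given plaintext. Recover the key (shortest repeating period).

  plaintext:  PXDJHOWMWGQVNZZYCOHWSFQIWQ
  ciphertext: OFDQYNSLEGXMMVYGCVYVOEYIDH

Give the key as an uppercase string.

ZIAHRZW

  i= 0: O-P = 25 → Z
  i= 1: F-X =  8 → I
  i= 2: D-D =  0 → A
  i= 3: Q-J =  7 → H
  i= 4: Y-H = 17 → R
  i= 5: N-O = 25 → Z
  i= 6: S-W = 22 → W
  i= 7: L-M = 25 → Z
  i= 8: E-W =  8 → I
  i= 9: G-G =  0 → A
  i=10: X-Q =  7 → H
  i=11: M-V = 17 → R
  i=12: M-N = 25 → Z
  i=13: V-Z = 22 → W
  i=14: Y-Z = 25 → Z
  i=15: G-Y =  8 → I
  i=16: C-C =  0 → A
  i=17: V-O =  7 → H
  i=18: Y-H = 17 → R
  i=19: V-W = 25 → Z
  i=20: O-S = 22 → W
  i=21: E-F = 25 → Z
  i=22: Y-Q =  8 → I
  i=23: I-I =  0 → A
  i=24: D-W =  7 → H
  i=25: H-Q = 17 → R
  shifts repeat with period 7: ZIAHRZW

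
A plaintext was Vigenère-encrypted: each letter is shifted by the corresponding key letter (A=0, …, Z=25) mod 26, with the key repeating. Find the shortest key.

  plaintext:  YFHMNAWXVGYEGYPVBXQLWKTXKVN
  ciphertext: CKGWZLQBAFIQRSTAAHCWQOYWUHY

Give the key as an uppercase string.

EFZKMLU

  i= 0: C-Y =  4 → E
  i= 1: K-F =  5 → F
  i= 2: G-H = 25 → Z
  i= 3: W-M = 10 → K
  i= 4: Z-N = 12 → M
  i= 5: L-A = 11 → L
  i= 6: Q-W = 20 → U
  i= 7: B-X =  4 → E
  i= 8: A-V =  5 → F
  i= 9: F-G = 25 → Z
  i=10: I-Y = 10 → K
  i=11: Q-E = 12 → M
  i=12: R-G = 11 → L
  i=13: S-Y = 20 → U
  i=14: T-P =  4 → E
  i=15: A-V =  5 → F
  i=16: A-B = 25 → Z
  i=17: H-X = 10 → K
  i=18: C-Q = 12 → M
  i=19: W-L = 11 → L
  i=20: Q-W = 20 → U
  i=21: O-K =  4 → E
  i=22: Y-T =  5 → F
  i=23: W-X = 25 → Z
  i=24: U-K = 10 → K
  i=25: H-V = 12 → M
  i=26: Y-N = 11 → L
  shifts repeat with period 7: EFZKMLU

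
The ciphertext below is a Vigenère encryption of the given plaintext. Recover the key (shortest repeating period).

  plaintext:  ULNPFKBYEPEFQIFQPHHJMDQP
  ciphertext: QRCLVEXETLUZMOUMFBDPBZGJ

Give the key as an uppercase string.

WGPWQU

  i= 0: Q-U = 22 → W
  i= 1: R-L =  6 → G
  i= 2: C-N = 15 → P
  i= 3: L-P = 22 → W
  i= 4: V-F = 16 → Q
  i= 5: E-K = 20 → U
  i= 6: X-B = 22 → W
  i= 7: E-Y =  6 → G
  i= 8: T-E = 15 → P
  i= 9: L-P = 22 → W
  i=10: U-E = 16 → Q
  i=11: Z-F = 20 → U
  i=12: M-Q = 22 → W
  i=13: O-I =  6 → G
  i=14: U-F = 15 → P
  i=15: M-Q = 22 → W
  i=16: F-P = 16 → Q
  i=17: B-H = 20 → U
  i=18: D-H = 22 → W
  i=19: P-J =  6 → G
  i=20: B-M = 15 → P
  i=21: Z-D = 22 → W
  i=22: G-Q = 16 → Q
  i=23: J-P = 20 → U
  shifts repeat with period 6: WGPWQU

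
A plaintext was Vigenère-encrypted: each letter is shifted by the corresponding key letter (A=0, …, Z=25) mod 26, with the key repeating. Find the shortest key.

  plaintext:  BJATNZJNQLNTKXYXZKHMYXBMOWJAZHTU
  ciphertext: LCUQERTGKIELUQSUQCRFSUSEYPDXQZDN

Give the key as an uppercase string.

  i= 0: L-B = 10 → K
  i= 1: C-J = 19 → T
  i= 2: U-A = 20 → U
  i= 3: Q-T = 23 → X
  i= 4: E-N = 17 → R
  i= 5: R-Z = 18 → S
  i= 6: T-J = 10 → K
  i= 7: G-N = 19 → T
  i= 8: K-Q = 20 → U
  i= 9: I-L = 23 → X
  i=10: E-N = 17 → R
  i=11: L-T = 18 → S
  i=12: U-K = 10 → K
  i=13: Q-X = 19 → T
  i=14: S-Y = 20 → U
  i=15: U-X = 23 → X
  i=16: Q-Z = 17 → R
  i=17: C-K = 18 → S
  i=18: R-H = 10 → K
  i=19: F-M = 19 → T
  i=20: S-Y = 20 → U
  i=21: U-X = 23 → X
  i=22: S-B = 17 → R
  i=23: E-M = 18 → S
  i=24: Y-O = 10 → K
  i=25: P-W = 19 → T
  i=26: D-J = 20 → U
  i=27: X-A = 23 → X
  i=28: Q-Z = 17 → R
  i=29: Z-H = 18 → S
  i=30: D-T = 10 → K
  i=31: N-U = 19 → T
  shifts repeat with period 6: KTUXRS

KTUXRS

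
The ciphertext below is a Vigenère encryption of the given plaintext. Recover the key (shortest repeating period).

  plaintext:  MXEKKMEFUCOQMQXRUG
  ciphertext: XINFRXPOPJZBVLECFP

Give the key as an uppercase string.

  i= 0: X-M = 11 → L
  i= 1: I-X = 11 → L
  i= 2: N-E =  9 → J
  i= 3: F-K = 21 → V
  i= 4: R-K =  7 → H
  i= 5: X-M = 11 → L
  i= 6: P-E = 11 → L
  i= 7: O-F =  9 → J
  i= 8: P-U = 21 → V
  i= 9: J-C =  7 → H
  i=10: Z-O = 11 → L
  i=11: B-Q = 11 → L
  i=12: V-M =  9 → J
  i=13: L-Q = 21 → V
  i=14: E-X =  7 → H
  i=15: C-R = 11 → L
  i=16: F-U = 11 → L
  i=17: P-G =  9 → J
  shifts repeat with period 5: LLJVH

LLJVH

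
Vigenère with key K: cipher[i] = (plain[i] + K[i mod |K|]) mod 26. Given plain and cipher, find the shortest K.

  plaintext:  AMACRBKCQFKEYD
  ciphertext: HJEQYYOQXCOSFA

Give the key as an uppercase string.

HXEO

  i= 0: H-A =  7 → H
  i= 1: J-M = 23 → X
  i= 2: E-A =  4 → E
  i= 3: Q-C = 14 → O
  i= 4: Y-R =  7 → H
  i= 5: Y-B = 23 → X
  i= 6: O-K =  4 → E
  i= 7: Q-C = 14 → O
  i= 8: X-Q =  7 → H
  i= 9: C-F = 23 → X
  i=10: O-K =  4 → E
  i=11: S-E = 14 → O
  i=12: F-Y =  7 → H
  i=13: A-D = 23 → X
  shifts repeat with period 4: HXEO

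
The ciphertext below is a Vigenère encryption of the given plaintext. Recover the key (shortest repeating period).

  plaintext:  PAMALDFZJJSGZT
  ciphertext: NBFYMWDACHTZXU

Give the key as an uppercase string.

YBT

  i= 0: N-P = 24 → Y
  i= 1: B-A =  1 → B
  i= 2: F-M = 19 → T
  i= 3: Y-A = 24 → Y
  i= 4: M-L =  1 → B
  i= 5: W-D = 19 → T
  i= 6: D-F = 24 → Y
  i= 7: A-Z =  1 → B
  i= 8: C-J = 19 → T
  i= 9: H-J = 24 → Y
  i=10: T-S =  1 → B
  i=11: Z-G = 19 → T
  i=12: X-Z = 24 → Y
  i=13: U-T =  1 → B
  shifts repeat with period 3: YBT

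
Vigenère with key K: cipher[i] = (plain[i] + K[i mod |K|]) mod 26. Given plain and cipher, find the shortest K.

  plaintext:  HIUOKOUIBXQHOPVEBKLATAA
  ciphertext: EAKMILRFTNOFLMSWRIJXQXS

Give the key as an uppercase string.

XSQYYXX

  i= 0: E-H = 23 → X
  i= 1: A-I = 18 → S
  i= 2: K-U = 16 → Q
  i= 3: M-O = 24 → Y
  i= 4: I-K = 24 → Y
  i= 5: L-O = 23 → X
  i= 6: R-U = 23 → X
  i= 7: F-I = 23 → X
  i= 8: T-B = 18 → S
  i= 9: N-X = 16 → Q
  i=10: O-Q = 24 → Y
  i=11: F-H = 24 → Y
  i=12: L-O = 23 → X
  i=13: M-P = 23 → X
  i=14: S-V = 23 → X
  i=15: W-E = 18 → S
  i=16: R-B = 16 → Q
  i=17: I-K = 24 → Y
  i=18: J-L = 24 → Y
  i=19: X-A = 23 → X
  i=20: Q-T = 23 → X
  i=21: X-A = 23 → X
  i=22: S-A = 18 → S
  shifts repeat with period 7: XSQYYXX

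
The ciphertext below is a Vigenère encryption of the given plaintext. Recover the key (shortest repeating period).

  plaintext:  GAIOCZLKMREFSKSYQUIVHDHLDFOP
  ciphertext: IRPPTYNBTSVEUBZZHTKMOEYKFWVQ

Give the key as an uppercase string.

  i= 0: I-G =  2 → C
  i= 1: R-A = 17 → R
  i= 2: P-I =  7 → H
  i= 3: P-O =  1 → B
  i= 4: T-C = 17 → R
  i= 5: Y-Z = 25 → Z
  i= 6: N-L =  2 → C
  i= 7: B-K = 17 → R
  i= 8: T-M =  7 → H
  i= 9: S-R =  1 → B
  i=10: V-E = 17 → R
  i=11: E-F = 25 → Z
  i=12: U-S =  2 → C
  i=13: B-K = 17 → R
  i=14: Z-S =  7 → H
  i=15: Z-Y =  1 → B
  i=16: H-Q = 17 → R
  i=17: T-U = 25 → Z
  i=18: K-I =  2 → C
  i=19: M-V = 17 → R
  i=20: O-H =  7 → H
  i=21: E-D =  1 → B
  i=22: Y-H = 17 → R
  i=23: K-L = 25 → Z
  i=24: F-D =  2 → C
  i=25: W-F = 17 → R
  i=26: V-O =  7 → H
  i=27: Q-P =  1 → B
  shifts repeat with period 6: CRHBRZ

CRHBRZ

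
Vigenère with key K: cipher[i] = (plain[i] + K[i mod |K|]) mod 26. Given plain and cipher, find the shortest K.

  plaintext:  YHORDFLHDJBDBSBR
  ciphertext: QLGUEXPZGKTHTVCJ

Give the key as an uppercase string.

SESDB

  i= 0: Q-Y = 18 → S
  i= 1: L-H =  4 → E
  i= 2: G-O = 18 → S
  i= 3: U-R =  3 → D
  i= 4: E-D =  1 → B
  i= 5: X-F = 18 → S
  i= 6: P-L =  4 → E
  i= 7: Z-H = 18 → S
  i= 8: G-D =  3 → D
  i= 9: K-J =  1 → B
  i=10: T-B = 18 → S
  i=11: H-D =  4 → E
  i=12: T-B = 18 → S
  i=13: V-S =  3 → D
  i=14: C-B =  1 → B
  i=15: J-R = 18 → S
  shifts repeat with period 5: SESDB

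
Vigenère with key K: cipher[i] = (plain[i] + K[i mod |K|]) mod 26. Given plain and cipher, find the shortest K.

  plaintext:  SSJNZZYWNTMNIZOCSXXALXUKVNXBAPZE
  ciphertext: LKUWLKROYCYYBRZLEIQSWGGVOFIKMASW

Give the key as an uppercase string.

TSLJML

  i= 0: L-S = 19 → T
  i= 1: K-S = 18 → S
  i= 2: U-J = 11 → L
  i= 3: W-N =  9 → J
  i= 4: L-Z = 12 → M
  i= 5: K-Z = 11 → L
  i= 6: R-Y = 19 → T
  i= 7: O-W = 18 → S
  i= 8: Y-N = 11 → L
  i= 9: C-T =  9 → J
  i=10: Y-M = 12 → M
  i=11: Y-N = 11 → L
  i=12: B-I = 19 → T
  i=13: R-Z = 18 → S
  i=14: Z-O = 11 → L
  i=15: L-C =  9 → J
  i=16: E-S = 12 → M
  i=17: I-X = 11 → L
  i=18: Q-X = 19 → T
  i=19: S-A = 18 → S
  i=20: W-L = 11 → L
  i=21: G-X =  9 → J
  i=22: G-U = 12 → M
  i=23: V-K = 11 → L
  i=24: O-V = 19 → T
  i=25: F-N = 18 → S
  i=26: I-X = 11 → L
  i=27: K-B =  9 → J
  i=28: M-A = 12 → M
  i=29: A-P = 11 → L
  i=30: S-Z = 19 → T
  i=31: W-E = 18 → S
  shifts repeat with period 6: TSLJML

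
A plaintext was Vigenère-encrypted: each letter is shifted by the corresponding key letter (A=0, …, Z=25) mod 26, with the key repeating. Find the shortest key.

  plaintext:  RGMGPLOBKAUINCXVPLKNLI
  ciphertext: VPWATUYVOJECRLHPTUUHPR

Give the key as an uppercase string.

  i= 0: V-R =  4 → E
  i= 1: P-G =  9 → J
  i= 2: W-M = 10 → K
  i= 3: A-G = 20 → U
  i= 4: T-P =  4 → E
  i= 5: U-L =  9 → J
  i= 6: Y-O = 10 → K
  i= 7: V-B = 20 → U
  i= 8: O-K =  4 → E
  i= 9: J-A =  9 → J
  i=10: E-U = 10 → K
  i=11: C-I = 20 → U
  i=12: R-N =  4 → E
  i=13: L-C =  9 → J
  i=14: H-X = 10 → K
  i=15: P-V = 20 → U
  i=16: T-P =  4 → E
  i=17: U-L =  9 → J
  i=18: U-K = 10 → K
  i=19: H-N = 20 → U
  i=20: P-L =  4 → E
  i=21: R-I =  9 → J
  shifts repeat with period 4: EJKU

EJKU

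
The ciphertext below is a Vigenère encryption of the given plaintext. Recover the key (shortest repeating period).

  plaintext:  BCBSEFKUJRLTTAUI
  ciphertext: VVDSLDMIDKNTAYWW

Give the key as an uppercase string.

UTCAHYCO

  i= 0: V-B = 20 → U
  i= 1: V-C = 19 → T
  i= 2: D-B =  2 → C
  i= 3: S-S =  0 → A
  i= 4: L-E =  7 → H
  i= 5: D-F = 24 → Y
  i= 6: M-K =  2 → C
  i= 7: I-U = 14 → O
  i= 8: D-J = 20 → U
  i= 9: K-R = 19 → T
  i=10: N-L =  2 → C
  i=11: T-T =  0 → A
  i=12: A-T =  7 → H
  i=13: Y-A = 24 → Y
  i=14: W-U =  2 → C
  i=15: W-I = 14 → O
  shifts repeat with period 8: UTCAHYCO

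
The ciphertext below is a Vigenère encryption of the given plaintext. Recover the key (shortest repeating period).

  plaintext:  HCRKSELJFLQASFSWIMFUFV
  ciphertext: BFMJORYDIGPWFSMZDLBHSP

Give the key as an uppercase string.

UDVZWNN

  i= 0: B-H = 20 → U
  i= 1: F-C =  3 → D
  i= 2: M-R = 21 → V
  i= 3: J-K = 25 → Z
  i= 4: O-S = 22 → W
  i= 5: R-E = 13 → N
  i= 6: Y-L = 13 → N
  i= 7: D-J = 20 → U
  i= 8: I-F =  3 → D
  i= 9: G-L = 21 → V
  i=10: P-Q = 25 → Z
  i=11: W-A = 22 → W
  i=12: F-S = 13 → N
  i=13: S-F = 13 → N
  i=14: M-S = 20 → U
  i=15: Z-W =  3 → D
  i=16: D-I = 21 → V
  i=17: L-M = 25 → Z
  i=18: B-F = 22 → W
  i=19: H-U = 13 → N
  i=20: S-F = 13 → N
  i=21: P-V = 20 → U
  shifts repeat with period 7: UDVZWNN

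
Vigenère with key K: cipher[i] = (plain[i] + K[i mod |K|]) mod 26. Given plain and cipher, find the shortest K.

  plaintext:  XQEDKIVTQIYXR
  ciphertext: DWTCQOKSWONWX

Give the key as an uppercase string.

GGPZ

  i= 0: D-X =  6 → G
  i= 1: W-Q =  6 → G
  i= 2: T-E = 15 → P
  i= 3: C-D = 25 → Z
  i= 4: Q-K =  6 → G
  i= 5: O-I =  6 → G
  i= 6: K-V = 15 → P
  i= 7: S-T = 25 → Z
  i= 8: W-Q =  6 → G
  i= 9: O-I =  6 → G
  i=10: N-Y = 15 → P
  i=11: W-X = 25 → Z
  i=12: X-R =  6 → G
  shifts repeat with period 4: GGPZ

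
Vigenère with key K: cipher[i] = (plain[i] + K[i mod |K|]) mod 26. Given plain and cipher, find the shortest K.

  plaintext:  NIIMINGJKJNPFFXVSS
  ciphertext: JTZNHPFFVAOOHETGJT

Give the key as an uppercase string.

WLRBZCZ

  i= 0: J-N = 22 → W
  i= 1: T-I = 11 → L
  i= 2: Z-I = 17 → R
  i= 3: N-M =  1 → B
  i= 4: H-I = 25 → Z
  i= 5: P-N =  2 → C
  i= 6: F-G = 25 → Z
  i= 7: F-J = 22 → W
  i= 8: V-K = 11 → L
  i= 9: A-J = 17 → R
  i=10: O-N =  1 → B
  i=11: O-P = 25 → Z
  i=12: H-F =  2 → C
  i=13: E-F = 25 → Z
  i=14: T-X = 22 → W
  i=15: G-V = 11 → L
  i=16: J-S = 17 → R
  i=17: T-S =  1 → B
  shifts repeat with period 7: WLRBZCZ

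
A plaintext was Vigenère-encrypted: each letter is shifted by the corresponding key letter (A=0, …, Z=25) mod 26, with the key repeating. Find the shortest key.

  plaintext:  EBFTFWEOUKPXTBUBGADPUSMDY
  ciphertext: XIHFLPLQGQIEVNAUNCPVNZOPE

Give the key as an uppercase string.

  i= 0: X-E = 19 → T
  i= 1: I-B =  7 → H
  i= 2: H-F =  2 → C
  i= 3: F-T = 12 → M
  i= 4: L-F =  6 → G
  i= 5: P-W = 19 → T
  i= 6: L-E =  7 → H
  i= 7: Q-O =  2 → C
  i= 8: G-U = 12 → M
  i= 9: Q-K =  6 → G
  i=10: I-P = 19 → T
  i=11: E-X =  7 → H
  i=12: V-T =  2 → C
  i=13: N-B = 12 → M
  i=14: A-U =  6 → G
  i=15: U-B = 19 → T
  i=16: N-G =  7 → H
  i=17: C-A =  2 → C
  i=18: P-D = 12 → M
  i=19: V-P =  6 → G
  i=20: N-U = 19 → T
  i=21: Z-S =  7 → H
  i=22: O-M =  2 → C
  i=23: P-D = 12 → M
  i=24: E-Y =  6 → G
  shifts repeat with period 5: THCMG

THCMG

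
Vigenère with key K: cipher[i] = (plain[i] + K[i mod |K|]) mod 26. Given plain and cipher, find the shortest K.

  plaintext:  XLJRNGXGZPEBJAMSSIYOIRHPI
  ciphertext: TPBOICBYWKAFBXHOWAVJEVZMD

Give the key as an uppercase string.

  i= 0: T-X = 22 → W
  i= 1: P-L =  4 → E
  i= 2: B-J = 18 → S
  i= 3: O-R = 23 → X
  i= 4: I-N = 21 → V
  i= 5: C-G = 22 → W
  i= 6: B-X =  4 → E
  i= 7: Y-G = 18 → S
  i= 8: W-Z = 23 → X
  i= 9: K-P = 21 → V
  i=10: A-E = 22 → W
  i=11: F-B =  4 → E
  i=12: B-J = 18 → S
  i=13: X-A = 23 → X
  i=14: H-M = 21 → V
  i=15: O-S = 22 → W
  i=16: W-S =  4 → E
  i=17: A-I = 18 → S
  i=18: V-Y = 23 → X
  i=19: J-O = 21 → V
  i=20: E-I = 22 → W
  i=21: V-R =  4 → E
  i=22: Z-H = 18 → S
  i=23: M-P = 23 → X
  i=24: D-I = 21 → V
  shifts repeat with period 5: WESXV

WESXV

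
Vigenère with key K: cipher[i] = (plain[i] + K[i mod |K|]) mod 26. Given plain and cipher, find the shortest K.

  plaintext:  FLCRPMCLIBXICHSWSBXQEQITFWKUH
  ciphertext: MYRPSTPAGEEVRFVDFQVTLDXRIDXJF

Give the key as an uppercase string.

HNPYD

  i= 0: M-F =  7 → H
  i= 1: Y-L = 13 → N
  i= 2: R-C = 15 → P
  i= 3: P-R = 24 → Y
  i= 4: S-P =  3 → D
  i= 5: T-M =  7 → H
  i= 6: P-C = 13 → N
  i= 7: A-L = 15 → P
  i= 8: G-I = 24 → Y
  i= 9: E-B =  3 → D
  i=10: E-X =  7 → H
  i=11: V-I = 13 → N
  i=12: R-C = 15 → P
  i=13: F-H = 24 → Y
  i=14: V-S =  3 → D
  i=15: D-W =  7 → H
  i=16: F-S = 13 → N
  i=17: Q-B = 15 → P
  i=18: V-X = 24 → Y
  i=19: T-Q =  3 → D
  i=20: L-E =  7 → H
  i=21: D-Q = 13 → N
  i=22: X-I = 15 → P
  i=23: R-T = 24 → Y
  i=24: I-F =  3 → D
  i=25: D-W =  7 → H
  i=26: X-K = 13 → N
  i=27: J-U = 15 → P
  i=28: F-H = 24 → Y
  shifts repeat with period 5: HNPYD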